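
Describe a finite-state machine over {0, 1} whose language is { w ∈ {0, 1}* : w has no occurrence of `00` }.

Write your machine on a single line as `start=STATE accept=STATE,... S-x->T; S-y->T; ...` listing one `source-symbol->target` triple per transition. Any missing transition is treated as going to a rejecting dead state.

Track partial matches of the forbidden pattern `00`. State s2 is a dead state reached once `00` has occurred; every other state accepts. s0 means no part of `00` is currently matched.
A 3-state machine:
        0   1  
>* s0   s1  s0 
 * s1   s2  s0 
   s2   s2  s2 
(> = start, * = accepting)

start=s0; accept=s0,s1; s0-0->s1; s0-1->s0; s1-0->s2; s1-1->s0; s2-0->s2; s2-1->s2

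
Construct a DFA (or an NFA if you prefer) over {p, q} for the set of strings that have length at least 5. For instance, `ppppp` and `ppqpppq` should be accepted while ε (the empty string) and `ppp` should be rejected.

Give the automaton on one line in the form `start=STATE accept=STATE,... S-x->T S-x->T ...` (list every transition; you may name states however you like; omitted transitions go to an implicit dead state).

Count input length up to 6: every symbol moves from S0 toward S6, which means 'more than 5' and absorbs. Accept from {S5, S6}.
A 7-state machine:
        p   q  
>  S0   S1  S1 
   S1   S2  S2 
   S2   S3  S3 
   S3   S4  S4 
   S4   S5  S5 
 * S5   S6  S6 
 * S6   S6  S6 
(> = start, * = accepting)

start=S0 accept=S5,S6 S0-p->S1 S0-q->S1 S1-p->S2 S1-q->S2 S2-p->S3 S2-q->S3 S3-p->S4 S3-q->S4 S4-p->S5 S4-q->S5 S5-p->S6 S5-q->S6 S6-p->S6 S6-q->S6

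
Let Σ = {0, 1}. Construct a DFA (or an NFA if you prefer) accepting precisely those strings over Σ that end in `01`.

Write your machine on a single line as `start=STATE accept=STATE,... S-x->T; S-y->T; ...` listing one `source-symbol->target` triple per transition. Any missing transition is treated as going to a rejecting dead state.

Remember how much of `01` the current input suffix matches. State q0 means no match yet; q1 means the last symbol is `0`; q2 means the last 2 symbols are `01`. Only q2 accepts. On a mismatch, fall back to the longest proper suffix that is still a prefix of `01`.
        0   1  
>  q0   q1  q0 
   q1   q1  q2 
 * q2   q1  q0 
(> = start, * = accepting)

start=q0; accept=q2; q0-0->q1; q0-1->q0; q1-0->q1; q1-1->q2; q2-0->q1; q2-1->q0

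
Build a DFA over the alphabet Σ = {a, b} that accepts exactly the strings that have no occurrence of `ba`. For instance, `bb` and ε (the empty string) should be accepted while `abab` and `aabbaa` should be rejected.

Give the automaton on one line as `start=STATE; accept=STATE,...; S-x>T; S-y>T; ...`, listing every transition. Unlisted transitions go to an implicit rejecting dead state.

start=s0; accept=s0,s1; s0-a>s0; s0-b>s1; s1-a>s2; s1-b>s1; s2-a>s2; s2-b>s2

This is the complement of 'contains `ba`'. Use the same substring-matching states — s0 through s2 holding how much of `ba` has just been matched — but flip the accepting set: everything except the trap s2 accepts.
3 states suffice.
        a   b  
>* s0   s0  s1 
 * s1   s2  s1 
   s2   s2  s2 
(> = start, * = accepting)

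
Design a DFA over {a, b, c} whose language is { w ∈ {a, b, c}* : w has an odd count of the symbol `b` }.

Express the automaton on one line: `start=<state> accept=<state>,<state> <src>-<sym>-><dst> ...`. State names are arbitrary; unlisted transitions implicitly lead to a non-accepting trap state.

Keep the running count of `b`s modulo 2: each `b` advances along the cycle s0 → s1 → s0 while other symbols loop. Accept at s1.
2 states suffice.
        a   b   c  
>  s0   s0  s1  s0 
 * s1   s1  s0  s1 
(> = start, * = accepting)

start=s0 accept=s1 s0-a->s0 s0-b->s1 s0-c->s0 s1-a->s1 s1-b->s0 s1-c->s1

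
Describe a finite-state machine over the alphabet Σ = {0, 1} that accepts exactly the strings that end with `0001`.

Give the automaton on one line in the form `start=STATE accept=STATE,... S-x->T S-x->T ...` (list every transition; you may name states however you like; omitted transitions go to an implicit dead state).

Remember how much of `0001` the current input suffix matches. State q0 means no match yet; q1 means the last symbol is `0`; q2 means the last 2 symbols are `00`; q3 means the last 3 symbols are `000`; q4 means the last 4 symbols are `0001`. Only q4 accepts. On a mismatch, fall back to the longest proper suffix that is still a prefix of `0001`.
5 states suffice.
        0   1  
>  q0   q1  q0 
   q1   q2  q0 
   q2   q3  q0 
   q3   q3  q4 
 * q4   q1  q0 
(> = start, * = accepting)

start=q0 accept=q4 q0-0->q1 q0-1->q0 q1-0->q2 q1-1->q0 q2-0->q3 q2-1->q0 q3-0->q3 q3-1->q4 q4-0->q1 q4-1->q0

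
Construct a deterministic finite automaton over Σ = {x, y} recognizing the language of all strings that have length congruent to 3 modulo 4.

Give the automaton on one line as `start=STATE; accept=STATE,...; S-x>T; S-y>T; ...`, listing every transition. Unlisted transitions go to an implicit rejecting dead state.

Only the length mod 4 matters, so use a 4-cycle: from any state, every input symbol moves to the next state, wrapping q3 back to q0. Mark q3 accepting.
4 states suffice.
        x   y  
>  q0   q1  q1 
   q1   q2  q2 
   q2   q3  q3 
 * q3   q0  q0 
(> = start, * = accepting)

start=q0; accept=q3; q0-x>q1; q0-y>q1; q1-x>q2; q1-y>q2; q2-x>q3; q2-y>q3; q3-x>q0; q3-y>q0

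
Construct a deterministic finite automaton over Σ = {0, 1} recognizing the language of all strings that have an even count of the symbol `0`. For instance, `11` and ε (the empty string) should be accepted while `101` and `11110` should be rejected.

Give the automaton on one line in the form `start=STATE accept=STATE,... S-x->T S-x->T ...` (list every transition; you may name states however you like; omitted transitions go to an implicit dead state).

start=s0 accept=s0 s0-0->s1 s0-1->s0 s1-0->s0 s1-1->s1

Keep the running count of `0`s modulo 2: each `0` advances along the cycle s0 → s1 → s0 while other symbols loop. Accept at s0.
        0   1  
>* s0   s1  s0 
   s1   s0  s1 
(> = start, * = accepting)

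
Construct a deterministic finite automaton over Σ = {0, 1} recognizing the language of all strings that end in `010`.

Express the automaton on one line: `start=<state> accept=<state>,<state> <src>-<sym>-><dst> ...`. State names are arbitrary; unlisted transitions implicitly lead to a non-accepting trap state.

Let each state record the length of the longest suffix of the input read so far that is also a prefix of `010`. q1 means the last symbol is `0`; q2 means the last 2 symbols are `01`; q3 means the last 3 symbols are `010`. Accept only at q3, where the string currently ends in `010`.
4 states suffice.
        0   1  
>  q0   q1  q0 
   q1   q1  q2 
   q2   q3  q0 
 * q3   q1  q2 
(> = start, * = accepting)

start=q0 accept=q3 q0-0->q1 q0-1->q0 q1-0->q1 q1-1->q2 q2-0->q3 q2-1->q0 q3-0->q1 q3-1->q2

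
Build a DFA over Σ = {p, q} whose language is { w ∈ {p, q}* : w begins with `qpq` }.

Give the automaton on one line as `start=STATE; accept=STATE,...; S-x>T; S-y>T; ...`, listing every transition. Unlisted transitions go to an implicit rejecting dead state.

start=s0; accept=s3; s0-p>s4; s0-q>s1; s1-p>s2; s1-q>s4; s2-p>s4; s2-q>s3; s3-p>s3; s3-q>s3; s4-p>s4; s4-q>s4

Walk along `qpq` while the input agrees: from s0 take `q` to s1, and so on. Any deviation drops to the rejecting sink s4. Once s3 is reached the prefix is confirmed and every continuation is accepted.
With 5 states:
        p   q  
>  s0   s4  s1 
   s1   s2  s4 
   s2   s4  s3 
 * s3   s3  s3 
   s4   s4  s4 
(> = start, * = accepting)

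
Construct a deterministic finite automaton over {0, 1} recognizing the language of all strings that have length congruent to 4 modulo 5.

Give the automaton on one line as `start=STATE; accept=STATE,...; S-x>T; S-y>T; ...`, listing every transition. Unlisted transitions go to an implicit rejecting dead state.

start=q0; accept=q4; q0-0>q1; q0-1>q1; q1-0>q2; q1-1>q2; q2-0>q3; q2-1>q3; q3-0>q4; q3-1>q4; q4-0>q0; q4-1>q0

Count input length modulo 5: every symbol advances one step around the cycle q0 → q1 → q2 → q3 → q4 → q0. Accept at q4.
        0   1  
>  q0   q1  q1 
   q1   q2  q2 
   q2   q3  q3 
   q3   q4  q4 
 * q4   q0  q0 
(> = start, * = accepting)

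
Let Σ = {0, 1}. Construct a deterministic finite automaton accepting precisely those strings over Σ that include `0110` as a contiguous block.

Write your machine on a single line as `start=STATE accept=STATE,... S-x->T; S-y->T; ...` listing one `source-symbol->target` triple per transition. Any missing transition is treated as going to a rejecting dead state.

Track how much of `0110` has been matched so far: state q0 is no progress, q4 is the absorbing accept state reached once `0110` has occurred. Intermediate states record partial matches; on a mismatch, fall back to the longest reusable overlap.
A 5-state machine:
        0   1  
>  q0   q1  q0 
   q1   q1  q2 
   q2   q1  q3 
   q3   q4  q0 
 * q4   q4  q4 
(> = start, * = accepting)

start=q0; accept=q4; q0-0->q1; q0-1->q0; q1-0->q1; q1-1->q2; q2-0->q1; q2-1->q3; q3-0->q4; q3-1->q0; q4-0->q4; q4-1->q4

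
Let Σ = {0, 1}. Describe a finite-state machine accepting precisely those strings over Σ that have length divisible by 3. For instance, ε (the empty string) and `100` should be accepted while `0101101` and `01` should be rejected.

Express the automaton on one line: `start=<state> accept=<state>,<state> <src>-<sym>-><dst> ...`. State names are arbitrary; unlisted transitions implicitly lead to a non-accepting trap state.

start=s0 accept=s0 s0-0->s1 s0-1->s1 s1-0->s2 s1-1->s2 s2-0->s0 s2-1->s0

Only the length mod 3 matters, so use a 3-cycle: from any state, every input symbol moves to the next state, wrapping s2 back to s0. Mark s0 accepting.
With 3 states:
        0   1  
>* s0   s1  s1 
   s1   s2  s2 
   s2   s0  s0 
(> = start, * = accepting)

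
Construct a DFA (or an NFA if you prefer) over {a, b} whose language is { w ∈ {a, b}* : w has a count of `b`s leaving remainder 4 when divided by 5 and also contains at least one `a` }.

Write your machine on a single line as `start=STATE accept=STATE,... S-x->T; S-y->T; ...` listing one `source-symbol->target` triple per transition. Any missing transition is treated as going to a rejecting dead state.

start=q0; accept=q13,q14; q0-a->q1; q0-b->q2; q1-a->q3; q1-b->q4; q2-a->q4; q2-b->q5; q3-a->q3; q3-b->q6; q4-a->q6; q4-b->q7; q5-a->q7; q5-b->q8; q6-a->q6; q6-b->q9; q7-a->q9; q7-b->q10; q8-a->q10; q8-b->q11; q9-a->q9; q9-b->q12; q10-a->q12; q10-b->q13; q11-a->q13; q11-b->q0; q12-a->q12; q12-b->q14; q13-a->q14; q13-b->q1; q14-a->q14; q14-b->q3

Run two small machines in parallel and take their product. One (5 states) tracks the count of `b`s modulo 5; the other (3 states) tracks the count of `a`s, saturating at 2. Each combined state is a pair, one component from each; accept when both components accept.
With 15 states:
          a    b  
>  q0     q1   q2 
   q1     q3   q4 
   q2     q4   q5 
   q3     q3   q6 
   q4     q6   q7 
   q5     q7   q8 
   q6     q6   q9 
   q7     q9  q10 
   q8    q10  q11 
   q9     q9  q12 
   q10   q12  q13 
   q11   q13   q0 
   q12   q12  q14 
 * q13   q14   q1 
 * q14   q14   q3 
(> = start, * = accepting)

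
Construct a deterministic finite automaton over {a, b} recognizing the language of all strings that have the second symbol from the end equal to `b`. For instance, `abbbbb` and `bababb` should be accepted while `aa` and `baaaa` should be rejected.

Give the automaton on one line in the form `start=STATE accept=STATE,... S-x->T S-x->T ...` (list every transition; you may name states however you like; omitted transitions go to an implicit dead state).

start=S0 accept=S5,S6 S0-a->S1 S0-b->S2 S1-a->S3 S1-b->S4 S2-a->S5 S2-b->S6 S3-a->S3 S3-b->S4 S4-a->S5 S4-b->S6 S5-a->S3 S5-b->S4 S6-a->S5 S6-b->S6

Because acceptance depends on a position counted from the end, the machine has to buffer the most recent 2 symbols. Make each state the string of the last up-to-2 symbols read; on input `x` shift the window left and append `x`. Accept when the buffered window has length 2 and begins with `b`.
A 7-state machine:
        a   b  
>  S0   S1  S2 
   S1   S3  S4 
   S2   S5  S6 
   S3   S3  S4 
   S4   S5  S6 
 * S5   S3  S4 
 * S6   S5  S6 
(> = start, * = accepting)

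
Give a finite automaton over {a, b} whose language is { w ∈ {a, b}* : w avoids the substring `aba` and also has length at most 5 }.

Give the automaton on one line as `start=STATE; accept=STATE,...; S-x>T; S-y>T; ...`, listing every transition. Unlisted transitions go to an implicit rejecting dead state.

Run two small machines in parallel and take their product. One (4 states) tracks partial matches of the forbidden pattern `aba`; the other (7 states) tracks the input length, saturating at 6. Each combined state is a pair, one component from each; accept when both components accept.
          a    b  
>* q0     q1   q2 
 * q1     q3   q4 
 * q2     q3   q5 
 * q3     q6   q7 
 * q4     q8   q9 
 * q5     q6   q9 
 * q6    q10  q11 
 * q7    q12  q13 
   q8    q12  q12 
 * q9    q10  q13 
 * q10   q14  q15 
 * q11   q16  q17 
   q12   q16  q16 
 * q13   q14  q17 
 * q14   q18  q19 
 * q15   q20  q21 
   q16   q20  q20 
 * q17   q18  q21 
   q18   q18  q19 
   q19   q20  q21 
   q20   q20  q20 
   q21   q18  q21 
(> = start, * = accepting)

start=q0; accept=q0,q1,q2,q3,q4,q5,q6,q7,q9,q10,q11,q13,q14,q15,q17; q0-a>q1; q0-b>q2; q1-a>q3; q1-b>q4; q2-a>q3; q2-b>q5; q3-a>q6; q3-b>q7; q4-a>q8; q4-b>q9; q5-a>q6; q5-b>q9; q6-a>q10; q6-b>q11; q7-a>q12; q7-b>q13; q8-a>q12; q8-b>q12; q9-a>q10; q9-b>q13; q10-a>q14; q10-b>q15; q11-a>q16; q11-b>q17; q12-a>q16; q12-b>q16; q13-a>q14; q13-b>q17; q14-a>q18; q14-b>q19; q15-a>q20; q15-b>q21; q16-a>q20; q16-b>q20; q17-a>q18; q17-b>q21; q18-a>q18; q18-b>q19; q19-a>q20; q19-b>q21; q20-a>q20; q20-b>q20; q21-a>q18; q21-b>q21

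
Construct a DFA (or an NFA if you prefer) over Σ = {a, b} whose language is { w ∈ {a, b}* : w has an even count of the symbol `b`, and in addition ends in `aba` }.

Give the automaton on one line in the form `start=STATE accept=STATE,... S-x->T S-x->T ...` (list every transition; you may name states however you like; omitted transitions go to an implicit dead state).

Run two small machines in parallel and take their product. The first has 2 states tracking the count of `b`s modulo 2; the second has 4 states tracking how much of the suffix `aba` has currently been matched. A product state is a pair (one from each), accepting exactly when both do. Minimizing collapses redundant product states.
        a   b  
>  q0   q0  q1 
   q1   q2  q0 
   q2   q2  q3 
   q3   q4  q1 
 * q4   q0  q1 
(> = start, * = accepting)

start=q0 accept=q4 q0-a->q0 q0-b->q1 q1-a->q2 q1-b->q0 q2-a->q2 q2-b->q3 q3-a->q4 q3-b->q1 q4-a->q0 q4-b->q1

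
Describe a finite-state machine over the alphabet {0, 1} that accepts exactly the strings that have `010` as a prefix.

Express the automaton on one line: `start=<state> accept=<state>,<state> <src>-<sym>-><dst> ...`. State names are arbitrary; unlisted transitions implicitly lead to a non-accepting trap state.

start=q0 accept=q3 q0-0->q1 q0-1->q4 q1-0->q4 q1-1->q2 q2-0->q3 q2-1->q4 q3-0->q3 q3-1->q3 q4-0->q4 q4-1->q4

Walk along `010` while the input agrees: from q0 take `0` to q1, and so on. Any deviation drops to the rejecting sink q4. Once q3 is reached the prefix is confirmed and every continuation is accepted.
        0   1  
>  q0   q1  q4 
   q1   q4  q2 
   q2   q3  q4 
 * q3   q3  q3 
   q4   q4  q4 
(> = start, * = accepting)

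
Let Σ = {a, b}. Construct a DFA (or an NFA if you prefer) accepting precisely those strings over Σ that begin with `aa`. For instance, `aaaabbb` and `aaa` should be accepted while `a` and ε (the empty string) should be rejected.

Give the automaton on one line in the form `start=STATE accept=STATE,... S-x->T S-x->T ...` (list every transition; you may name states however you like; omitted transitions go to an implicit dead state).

Check the first 2 symbols one by one: q0 through q1 record how many have matched `aa` so far; any wrong symbol goes to the dead state q3. After all 2 match we enter the accepting sink q2.
4 states suffice.
        a   b  
>  q0   q1  q3 
   q1   q2  q3 
 * q2   q2  q2 
   q3   q3  q3 
(> = start, * = accepting)

start=q0 accept=q2 q0-a->q1 q0-b->q3 q1-a->q2 q1-b->q3 q2-a->q2 q2-b->q2 q3-a->q3 q3-b->q3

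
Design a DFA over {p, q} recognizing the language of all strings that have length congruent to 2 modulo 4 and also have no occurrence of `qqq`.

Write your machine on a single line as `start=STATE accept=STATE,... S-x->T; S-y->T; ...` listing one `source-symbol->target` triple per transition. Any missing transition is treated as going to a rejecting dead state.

Run two small machines in parallel and take their product. The first has 4 states tracking the input length modulo 4; the second has 4 states tracking partial matches of the forbidden pattern `qqq`. A product state is a pair (one from each), accepting exactly when both do.
A 16-state machine:
       p  q 
>  A   B  C 
   B   D  E 
   C   D  F 
 * D   G  H 
 * E   G  I 
 * F   G  J 
   G   A  K 
   H   A  L 
   I   A  M 
   J   M  M 
   K   B  N 
   L   B  O 
   M   O  O 
   N   D  P 
   O   P  P 
   P   J  J 
(> = start, * = accepting)

start=A; accept=D,E,F; A-p->B; A-q->C; B-p->D; B-q->E; C-p->D; C-q->F; D-p->G; D-q->H; E-p->G; E-q->I; F-p->G; F-q->J; G-p->A; G-q->K; H-p->A; H-q->L; I-p->A; I-q->M; J-p->M; J-q->M; K-p->B; K-q->N; L-p->B; L-q->O; M-p->O; M-q->O; N-p->D; N-q->P; O-p->P; O-q->P; P-p->J; P-q->J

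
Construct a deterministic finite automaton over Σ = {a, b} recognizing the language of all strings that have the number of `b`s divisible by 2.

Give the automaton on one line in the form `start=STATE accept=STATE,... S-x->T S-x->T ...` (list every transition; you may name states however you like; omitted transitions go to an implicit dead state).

The only thing that matters is how many `b`s have appeared, reduced mod 2. Use one state per residue: q0 for 0, …, q1 for 1. Reading `b` moves to the next residue; anything else stays put. q0 is accepting.
        a   b  
>* q0   q0  q1 
   q1   q1  q0 
(> = start, * = accepting)

start=q0 accept=q0 q0-a->q0 q0-b->q1 q1-a->q1 q1-b->q0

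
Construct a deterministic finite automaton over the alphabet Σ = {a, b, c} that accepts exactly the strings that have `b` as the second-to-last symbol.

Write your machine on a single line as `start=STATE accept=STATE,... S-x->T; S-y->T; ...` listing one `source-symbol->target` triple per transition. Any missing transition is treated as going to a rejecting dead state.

Because acceptance depends on a position counted from the end, the machine has to buffer the most recent 2 symbols. Make each state the string of the last up-to-2 symbols read; on input `x` shift the window left and append `x`. Accept when the buffered window has length 2 and begins with `b`.
13 states suffice.
          a    b    c  
>  q0     q1   q2   q3 
   q1     q4   q5   q6 
   q2     q7   q8   q9 
   q3    q10  q11  q12 
   q4     q4   q5   q6 
   q5     q7   q8   q9 
   q6    q10  q11  q12 
 * q7     q4   q5   q6 
 * q8     q7   q8   q9 
 * q9    q10  q11  q12 
   q10    q4   q5   q6 
   q11    q7   q8   q9 
   q12   q10  q11  q12 
(> = start, * = accepting)

start=q0; accept=q7,q8,q9; q0-a->q1; q0-b->q2; q0-c->q3; q1-a->q4; q1-b->q5; q1-c->q6; q2-a->q7; q2-b->q8; q2-c->q9; q3-a->q10; q3-b->q11; q3-c->q12; q4-a->q4; q4-b->q5; q4-c->q6; q5-a->q7; q5-b->q8; q5-c->q9; q6-a->q10; q6-b->q11; q6-c->q12; q7-a->q4; q7-b->q5; q7-c->q6; q8-a->q7; q8-b->q8; q8-c->q9; q9-a->q10; q9-b->q11; q9-c->q12; q10-a->q4; q10-b->q5; q10-c->q6; q11-a->q7; q11-b->q8; q11-c->q9; q12-a->q10; q12-b->q11; q12-c->q12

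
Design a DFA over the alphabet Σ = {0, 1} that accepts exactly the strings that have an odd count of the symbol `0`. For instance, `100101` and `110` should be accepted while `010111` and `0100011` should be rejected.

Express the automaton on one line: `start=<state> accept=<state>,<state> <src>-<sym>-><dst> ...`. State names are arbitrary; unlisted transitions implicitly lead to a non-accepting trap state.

The only thing that matters is how many `0`s have appeared, reduced mod 2. Use one state per residue: A for 0, …, B for 1. Reading `0` moves to the next residue; anything else stays put. B is accepting.
2 states suffice.
       0  1 
>  A   B  A 
 * B   A  B 
(> = start, * = accepting)

start=A accept=B A-0->B A-1->A B-0->A B-1->B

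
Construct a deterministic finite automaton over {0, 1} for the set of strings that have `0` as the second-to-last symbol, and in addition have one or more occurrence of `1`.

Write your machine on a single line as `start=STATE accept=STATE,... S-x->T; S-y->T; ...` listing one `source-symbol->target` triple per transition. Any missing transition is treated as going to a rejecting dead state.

Handle the two conditions separately and then intersect. One (7 states) tracks the last 2 symbols read; the other (3 states) tracks the count of `1`s, saturating at 2. Each combined state is a pair, one component from each; accept when both components accept. Minimizing collapses redundant product states.
6 states suffice.
        0   1  
>  q0   q1  q2 
   q1   q1  q3 
   q2   q4  q2 
 * q3   q4  q2 
   q4   q5  q3 
 * q5   q5  q3 
(> = start, * = accepting)

start=q0; accept=q3,q5; q0-0->q1; q0-1->q2; q1-0->q1; q1-1->q3; q2-0->q4; q2-1->q2; q3-0->q4; q3-1->q2; q4-0->q5; q4-1->q3; q5-0->q5; q5-1->q3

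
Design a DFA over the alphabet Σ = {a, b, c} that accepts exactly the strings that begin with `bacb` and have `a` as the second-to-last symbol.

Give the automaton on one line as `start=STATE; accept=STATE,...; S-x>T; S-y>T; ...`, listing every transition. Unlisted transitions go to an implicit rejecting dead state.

Run two small machines in parallel and take their product. The first has 6 states tracking whether the input so far still matches the prefix `bacb`; the second has 13 states tracking the last 2 symbols read. A product state is a pair (one from each), accepting exactly when both do. Equivalent product states are then merged.
A 9-state machine:
        a   b   c  
>  s0   s1  s2  s1 
   s1   s1  s1  s1 
   s2   s3  s1  s1 
   s3   s1  s1  s4 
   s4   s1  s5  s1 
   s5   s6  s5  s5 
   s6   s7  s8  s8 
 * s7   s7  s8  s8 
 * s8   s6  s5  s5 
(> = start, * = accepting)

start=s0; accept=s7,s8; s0-a>s1; s0-b>s2; s0-c>s1; s1-a>s1; s1-b>s1; s1-c>s1; s2-a>s3; s2-b>s1; s2-c>s1; s3-a>s1; s3-b>s1; s3-c>s4; s4-a>s1; s4-b>s5; s4-c>s1; s5-a>s6; s5-b>s5; s5-c>s5; s6-a>s7; s6-b>s8; s6-c>s8; s7-a>s7; s7-b>s8; s7-c>s8; s8-a>s6; s8-b>s5; s8-c>s5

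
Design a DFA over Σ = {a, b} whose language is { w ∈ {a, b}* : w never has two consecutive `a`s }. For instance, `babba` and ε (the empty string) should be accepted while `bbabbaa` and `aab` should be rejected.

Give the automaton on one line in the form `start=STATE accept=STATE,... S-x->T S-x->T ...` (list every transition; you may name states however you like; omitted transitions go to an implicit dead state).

start=s0 accept=s0,s1 s0-a->s1 s0-b->s0 s1-a->s2 s1-b->s0 s2-a->s2 s2-b->s2

Track partial matches of the forbidden pattern `aa`. State s2 is a dead state reached once `aa` has occurred; every other state accepts. s0 means no part of `aa` is currently matched.
With 3 states:
        a   b  
>* s0   s1  s0 
 * s1   s2  s0 
   s2   s2  s2 
(> = start, * = accepting)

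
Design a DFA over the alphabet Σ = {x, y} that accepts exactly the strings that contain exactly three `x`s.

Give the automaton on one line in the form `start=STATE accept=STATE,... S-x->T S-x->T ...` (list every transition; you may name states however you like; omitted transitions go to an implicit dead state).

start=q0 accept=q3 q0-x->q1 q0-y->q0 q1-x->q2 q1-y->q1 q2-x->q3 q2-y->q2 q3-x->q4 q3-y->q3 q4-x->q4 q4-y->q4

Count `x`s, saturating at 4: states q0 through q3 mean 0 through 3 `x`s seen; q4 means more than 3. Each `x` increments (capped at q4); other symbols loop. Accept from {q3}.
5 states suffice.
        x   y  
>  q0   q1  q0 
   q1   q2  q1 
   q2   q3  q2 
 * q3   q4  q3 
   q4   q4  q4 
(> = start, * = accepting)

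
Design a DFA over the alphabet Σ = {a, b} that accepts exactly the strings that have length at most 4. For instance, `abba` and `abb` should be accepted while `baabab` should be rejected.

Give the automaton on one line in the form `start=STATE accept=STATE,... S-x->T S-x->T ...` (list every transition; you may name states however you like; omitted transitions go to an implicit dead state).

start=q0 accept=q0,q1,q2,q3,q4 q0-a->q1 q0-b->q1 q1-a->q2 q1-b->q2 q2-a->q3 q2-b->q3 q3-a->q4 q3-b->q4 q4-a->q5 q4-b->q5 q5-a->q5 q5-b->q5

We only need to distinguish lengths 0, 1, …, 4, and '>4'. Chain q0 → q1 → q2 → q3 → q4 → q5 on every symbol, with q5 looping. Accepting states: {q0, q1, q2, q3, q4}.
        a   b  
>* q0   q1  q1 
 * q1   q2  q2 
 * q2   q3  q3 
 * q3   q4  q4 
 * q4   q5  q5 
   q5   q5  q5 
(> = start, * = accepting)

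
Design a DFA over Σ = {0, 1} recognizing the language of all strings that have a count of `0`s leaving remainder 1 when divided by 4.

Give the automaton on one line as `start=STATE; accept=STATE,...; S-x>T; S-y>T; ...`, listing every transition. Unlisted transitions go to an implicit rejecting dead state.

The only thing that matters is how many `0`s have appeared, reduced mod 4. Use one state per residue: q0 for 0, …, q3 for 3. Reading `0` moves to the next residue; anything else stays put. q1 is accepting.
        0   1  
>  q0   q1  q0 
 * q1   q2  q1 
   q2   q3  q2 
   q3   q0  q3 
(> = start, * = accepting)

start=q0; accept=q1; q0-0>q1; q0-1>q0; q1-0>q2; q1-1>q1; q2-0>q3; q2-1>q2; q3-0>q0; q3-1>q3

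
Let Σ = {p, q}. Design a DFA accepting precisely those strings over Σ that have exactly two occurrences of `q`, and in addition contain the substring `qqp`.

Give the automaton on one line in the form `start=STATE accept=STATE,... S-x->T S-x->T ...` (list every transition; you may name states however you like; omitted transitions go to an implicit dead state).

start=A accept=F A-p->A A-q->B B-p->C B-q->D C-p->C C-q->E D-p->F D-q->G E-p->H E-q->G F-p->F F-q->I G-p->I G-q->G H-p->H H-q->J I-p->I I-q->I J-p->K J-q->G K-p->K K-q->J

Handle the two conditions separately and then intersect. The first has 4 states tracking the count of `q`s, saturating at 3; the second has 4 states tracking whether and how much of `qqp` has been seen. A product state is a pair (one from each), accepting exactly when both do.
With 11 states:
       p  q 
>  A   A  B 
   B   C  D 
   C   C  E 
   D   F  G 
   E   H  G 
 * F   F  I 
   G   I  G 
   H   H  J 
   I   I  I 
   J   K  G 
   K   K  J 
(> = start, * = accepting)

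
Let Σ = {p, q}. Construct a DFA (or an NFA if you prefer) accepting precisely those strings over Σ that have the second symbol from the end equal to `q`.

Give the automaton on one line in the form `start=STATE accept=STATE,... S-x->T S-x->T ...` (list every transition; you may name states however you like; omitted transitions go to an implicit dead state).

start=S0 accept=S5,S6 S0-p->S1 S0-q->S2 S1-p->S3 S1-q->S4 S2-p->S5 S2-q->S6 S3-p->S3 S3-q->S4 S4-p->S5 S4-q->S6 S5-p->S3 S5-q->S4 S6-p->S5 S6-q->S6

Because acceptance depends on a position counted from the end, the machine has to buffer the most recent 2 symbols. Make each state the string of the last up-to-2 symbols read; on input `x` shift the window left and append `x`. Accept when the buffered window has length 2 and begins with `q`.
7 states suffice.
        p   q  
>  S0   S1  S2 
   S1   S3  S4 
   S2   S5  S6 
   S3   S3  S4 
   S4   S5  S6 
 * S5   S3  S4 
 * S6   S5  S6 
(> = start, * = accepting)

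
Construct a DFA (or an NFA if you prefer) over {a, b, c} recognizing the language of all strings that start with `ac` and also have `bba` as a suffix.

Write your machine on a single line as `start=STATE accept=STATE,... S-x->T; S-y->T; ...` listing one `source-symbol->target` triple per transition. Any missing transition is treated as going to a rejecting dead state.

start=s0; accept=s9; s0-a->s1; s0-b->s2; s0-c->s3; s1-a->s3; s1-b->s2; s1-c->s4; s2-a->s3; s2-b->s5; s2-c->s3; s3-a->s3; s3-b->s2; s3-c->s3; s4-a->s4; s4-b->s6; s4-c->s4; s5-a->s7; s5-b->s5; s5-c->s3; s6-a->s4; s6-b->s8; s6-c->s4; s7-a->s3; s7-b->s2; s7-c->s3; s8-a->s9; s8-b->s8; s8-c->s4; s9-a->s4; s9-b->s6; s9-c->s4

Build one automaton per condition and run them in lockstep. One (4 states) tracks whether the input so far still matches the prefix `ac`; the other (4 states) tracks how much of the suffix `bba` has currently been matched. Each combined state is a pair, one component from each; accept when both components accept.
        a   b   c  
>  s0   s1  s2  s3 
   s1   s3  s2  s4 
   s2   s3  s5  s3 
   s3   s3  s2  s3 
   s4   s4  s6  s4 
   s5   s7  s5  s3 
   s6   s4  s8  s4 
   s7   s3  s2  s3 
   s8   s9  s8  s4 
 * s9   s4  s6  s4 
(> = start, * = accepting)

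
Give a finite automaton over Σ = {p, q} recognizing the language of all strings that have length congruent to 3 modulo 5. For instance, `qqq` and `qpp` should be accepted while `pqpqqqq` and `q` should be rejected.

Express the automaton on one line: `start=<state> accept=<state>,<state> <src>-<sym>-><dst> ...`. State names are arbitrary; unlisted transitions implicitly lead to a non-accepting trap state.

start=S0 accept=S3 S0-p->S1 S0-q->S1 S1-p->S2 S1-q->S2 S2-p->S3 S2-q->S3 S3-p->S4 S3-q->S4 S4-p->S0 S4-q->S0

Count input length modulo 5: every symbol advances one step around the cycle S0 → S1 → S2 → S3 → S4 → S0. Accept at S3.
        p   q  
>  S0   S1  S1 
   S1   S2  S2 
   S2   S3  S3 
 * S3   S4  S4 
   S4   S0  S0 
(> = start, * = accepting)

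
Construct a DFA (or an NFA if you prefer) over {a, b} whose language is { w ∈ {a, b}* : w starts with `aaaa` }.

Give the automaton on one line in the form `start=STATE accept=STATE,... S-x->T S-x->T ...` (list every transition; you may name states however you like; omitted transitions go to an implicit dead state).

Walk along `aaaa` while the input agrees: from S0 take `a` to S1, and so on. Any deviation drops to the rejecting sink S5. Once S4 is reached the prefix is confirmed and every continuation is accepted.
With 6 states:
        a   b  
>  S0   S1  S5 
   S1   S2  S5 
   S2   S3  S5 
   S3   S4  S5 
 * S4   S4  S4 
   S5   S5  S5 
(> = start, * = accepting)

start=S0 accept=S4 S0-a->S1 S0-b->S5 S1-a->S2 S1-b->S5 S2-a->S3 S2-b->S5 S3-a->S4 S3-b->S5 S4-a->S4 S4-b->S4 S5-a->S5 S5-b->S5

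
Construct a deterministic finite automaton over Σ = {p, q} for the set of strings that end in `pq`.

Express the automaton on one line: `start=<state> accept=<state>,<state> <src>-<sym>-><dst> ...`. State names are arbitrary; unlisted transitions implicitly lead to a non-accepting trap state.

start=s0 accept=s2 s0-p->s1 s0-q->s0 s1-p->s1 s1-q->s2 s2-p->s1 s2-q->s0

Let each state record the length of the longest suffix of the input read so far that is also a prefix of `pq`. s1 means the last symbol is `p`; s2 means the last 2 symbols are `pq`. Accept only at s2, where the string currently ends in `pq`.
3 states suffice.
        p   q  
>  s0   s1  s0 
   s1   s1  s2 
 * s2   s1  s0 
(> = start, * = accepting)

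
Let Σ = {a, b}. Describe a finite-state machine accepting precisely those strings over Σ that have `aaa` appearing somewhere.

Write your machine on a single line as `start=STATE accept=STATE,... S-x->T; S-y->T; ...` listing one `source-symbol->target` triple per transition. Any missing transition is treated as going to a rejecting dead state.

start=s0; accept=s3; s0-a->s1; s0-b->s0; s1-a->s2; s1-b->s0; s2-a->s3; s2-b->s0; s3-a->s3; s3-b->s3

Track how much of `aaa` has been matched so far: state s0 is no progress, s3 is the absorbing accept state reached once `aaa` has occurred. Intermediate states record partial matches; on a mismatch, fall back to the longest reusable overlap.
A 4-state machine:
        a   b  
>  s0   s1  s0 
   s1   s2  s0 
   s2   s3  s0 
 * s3   s3  s3 
(> = start, * = accepting)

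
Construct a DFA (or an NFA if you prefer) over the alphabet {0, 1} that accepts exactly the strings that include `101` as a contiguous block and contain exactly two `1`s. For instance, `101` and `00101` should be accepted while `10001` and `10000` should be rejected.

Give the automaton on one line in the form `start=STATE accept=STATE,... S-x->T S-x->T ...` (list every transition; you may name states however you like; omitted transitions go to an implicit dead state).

start=q0 accept=q4 q0-0->q0 q0-1->q1 q1-0->q2 q1-1->q3 q2-0->q3 q2-1->q4 q3-0->q3 q3-1->q3 q4-0->q4 q4-1->q3

Run two small machines in parallel and take their product. The first has 4 states tracking whether and how much of `101` has been seen; the second has 4 states tracking the count of `1`s, saturating at 3. A product state is a pair (one from each), accepting exactly when both do. Minimizing collapses redundant product states.
5 states suffice.
        0   1  
>  q0   q0  q1 
   q1   q2  q3 
   q2   q3  q4 
   q3   q3  q3 
 * q4   q4  q3 
(> = start, * = accepting)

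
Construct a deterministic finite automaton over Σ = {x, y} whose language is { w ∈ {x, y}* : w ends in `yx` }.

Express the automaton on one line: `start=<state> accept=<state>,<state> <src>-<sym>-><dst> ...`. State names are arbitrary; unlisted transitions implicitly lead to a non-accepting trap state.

start=q0 accept=q2 q0-x->q0 q0-y->q1 q1-x->q2 q1-y->q1 q2-x->q0 q2-y->q1

Remember how much of `yx` the current input suffix matches. State q0 means no match yet; q1 means the last symbol is `y`; q2 means the last 2 symbols are `yx`. Only q2 accepts. On a mismatch, fall back to the longest proper suffix that is still a prefix of `yx`.
With 3 states:
        x   y  
>  q0   q0  q1 
   q1   q2  q1 
 * q2   q0  q1 
(> = start, * = accepting)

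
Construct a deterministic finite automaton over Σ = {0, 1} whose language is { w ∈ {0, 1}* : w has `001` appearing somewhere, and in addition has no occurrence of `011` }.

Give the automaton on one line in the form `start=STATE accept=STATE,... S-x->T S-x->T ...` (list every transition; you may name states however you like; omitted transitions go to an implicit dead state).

Handle the two conditions separately and then intersect. One (4 states) tracks whether and how much of `001` has been seen; the other (4 states) tracks partial matches of the forbidden pattern `011`. Each combined state is a pair, one component from each; accept when both components accept.
With 10 states:
        0   1  
>  S0   S1  S0 
   S1   S2  S3 
   S2   S2  S4 
   S3   S1  S5 
 * S4   S6  S7 
   S5   S8  S5 
 * S6   S6  S4 
   S7   S7  S7 
   S8   S9  S5 
   S9   S9  S7 
(> = start, * = accepting)

start=S0 accept=S4,S6 S0-0->S1 S0-1->S0 S1-0->S2 S1-1->S3 S2-0->S2 S2-1->S4 S3-0->S1 S3-1->S5 S4-0->S6 S4-1->S7 S5-0->S8 S5-1->S5 S6-0->S6 S6-1->S4 S7-0->S7 S7-1->S7 S8-0->S9 S8-1->S5 S9-0->S9 S9-1->S7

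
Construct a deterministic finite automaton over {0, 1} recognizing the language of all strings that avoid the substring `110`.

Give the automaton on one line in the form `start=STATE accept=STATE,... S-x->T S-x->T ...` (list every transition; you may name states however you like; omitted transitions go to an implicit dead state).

Track partial matches of the forbidden pattern `110`. State D is a dead state reached once `110` has occurred; every other state accepts. A means no part of `110` is currently matched.
       0  1 
>* A   A  B 
 * B   A  C 
 * C   D  C 
   D   D  D 
(> = start, * = accepting)

start=A accept=A,B,C A-0->A A-1->B B-0->A B-1->C C-0->D C-1->C D-0->D D-1->D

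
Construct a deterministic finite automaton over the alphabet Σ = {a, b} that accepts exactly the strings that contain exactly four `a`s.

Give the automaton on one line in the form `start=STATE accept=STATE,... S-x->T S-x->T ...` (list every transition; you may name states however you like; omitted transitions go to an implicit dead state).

Only the number of `a`s matters, and only up to 5. Make a chain S0 → S1 → S2 → S3 → S4 → S5 advanced by each `a` (with S5 absorbing); every other symbol self-loops. The accepting set is {S4}.
        a   b  
>  S0   S1  S0 
   S1   S2  S1 
   S2   S3  S2 
   S3   S4  S3 
 * S4   S5  S4 
   S5   S5  S5 
(> = start, * = accepting)

start=S0 accept=S4 S0-a->S1 S0-b->S0 S1-a->S2 S1-b->S1 S2-a->S3 S2-b->S2 S3-a->S4 S3-b->S3 S4-a->S5 S4-b->S4 S5-a->S5 S5-b->S5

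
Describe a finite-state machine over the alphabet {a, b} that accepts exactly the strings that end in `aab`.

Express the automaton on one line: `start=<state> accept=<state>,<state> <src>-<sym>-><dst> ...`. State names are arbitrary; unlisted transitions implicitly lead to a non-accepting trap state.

start=q0 accept=q3 q0-a->q1 q0-b->q0 q1-a->q2 q1-b->q0 q2-a->q2 q2-b->q3 q3-a->q1 q3-b->q0

Let each state record the length of the longest suffix of the input read so far that is also a prefix of `aab`. q1 means the last symbol is `a`; q2 means the last 2 symbols are `aa`; q3 means the last 3 symbols are `aab`. Accept only at q3, where the string currently ends in `aab`.
4 states suffice.
        a   b  
>  q0   q1  q0 
   q1   q2  q0 
   q2   q2  q3 
 * q3   q1  q0 
(> = start, * = accepting)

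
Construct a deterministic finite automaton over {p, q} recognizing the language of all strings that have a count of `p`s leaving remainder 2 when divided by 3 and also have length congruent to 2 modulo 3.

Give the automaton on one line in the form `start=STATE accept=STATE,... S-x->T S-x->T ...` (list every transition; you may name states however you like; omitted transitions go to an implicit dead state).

start=s0 accept=s3 s0-p->s1 s0-q->s2 s1-p->s3 s1-q->s4 s2-p->s4 s2-q->s5 s3-p->s0 s3-q->s6 s4-p->s6 s4-q->s7 s5-p->s7 s5-q->s0 s6-p->s2 s6-q->s8 s7-p->s8 s7-q->s1 s8-p->s5 s8-q->s3

Build one automaton per condition and run them in lockstep. The first has 3 states tracking the count of `p`s modulo 3; the second has 3 states tracking the input length modulo 3. A product state is a pair (one from each), accepting exactly when both do.
With 9 states:
        p   q  
>  s0   s1  s2 
   s1   s3  s4 
   s2   s4  s5 
 * s3   s0  s6 
   s4   s6  s7 
   s5   s7  s0 
   s6   s2  s8 
   s7   s8  s1 
   s8   s5  s3 
(> = start, * = accepting)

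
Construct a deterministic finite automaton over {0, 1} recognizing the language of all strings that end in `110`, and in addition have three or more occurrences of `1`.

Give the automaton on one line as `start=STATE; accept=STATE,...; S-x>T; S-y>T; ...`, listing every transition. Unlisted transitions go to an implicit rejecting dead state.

start=q0; accept=q4; q0-0>q0; q0-1>q1; q1-0>q1; q1-1>q2; q2-0>q1; q2-1>q3; q3-0>q4; q3-1>q3; q4-0>q1; q4-1>q2

Handle the two conditions separately and then intersect. One (4 states) tracks how much of the suffix `110` has currently been matched; the other (5 states) tracks the count of `1`s, saturating at 4. Each combined state is a pair, one component from each; accept when both components accept. Minimizing collapses redundant product states.
        0   1  
>  q0   q0  q1 
   q1   q1  q2 
   q2   q1  q3 
   q3   q4  q3 
 * q4   q1  q2 
(> = start, * = accepting)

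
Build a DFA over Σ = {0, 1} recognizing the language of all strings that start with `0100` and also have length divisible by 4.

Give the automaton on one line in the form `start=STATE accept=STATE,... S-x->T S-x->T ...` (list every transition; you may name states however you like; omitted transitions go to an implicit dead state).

Run two small machines in parallel and take their product. One (6 states) tracks whether the input so far still matches the prefix `0100`; the other (4 states) tracks the input length modulo 4. Each combined state is a pair, one component from each; accept when both components accept. Equivalent product states are then merged.
        0   1  
>  q0   q1  q2 
   q1   q2  q3 
   q2   q2  q2 
   q3   q4  q2 
   q4   q5  q2 
 * q5   q6  q6 
   q6   q7  q7 
   q7   q8  q8 
   q8   q5  q5 
(> = start, * = accepting)

start=q0 accept=q5 q0-0->q1 q0-1->q2 q1-0->q2 q1-1->q3 q2-0->q2 q2-1->q2 q3-0->q4 q3-1->q2 q4-0->q5 q4-1->q2 q5-0->q6 q5-1->q6 q6-0->q7 q6-1->q7 q7-0->q8 q7-1->q8 q8-0->q5 q8-1->q5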